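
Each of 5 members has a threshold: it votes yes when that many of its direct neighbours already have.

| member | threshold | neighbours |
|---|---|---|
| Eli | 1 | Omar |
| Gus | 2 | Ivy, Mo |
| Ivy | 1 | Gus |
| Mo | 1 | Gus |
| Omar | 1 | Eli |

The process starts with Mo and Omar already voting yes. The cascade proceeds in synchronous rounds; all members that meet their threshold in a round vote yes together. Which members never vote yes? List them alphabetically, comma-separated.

Gus, Ivy

Round 1 — Mo, Omar vote yes (initial).
Round 2 — checking thresholds:
  Eli: 1 of 1 neighbours ≥ 1, votes yes.
  Gus: 1 of 2 neighbours < 2, holds.
Round 3 — no new yes votes; cascade stops.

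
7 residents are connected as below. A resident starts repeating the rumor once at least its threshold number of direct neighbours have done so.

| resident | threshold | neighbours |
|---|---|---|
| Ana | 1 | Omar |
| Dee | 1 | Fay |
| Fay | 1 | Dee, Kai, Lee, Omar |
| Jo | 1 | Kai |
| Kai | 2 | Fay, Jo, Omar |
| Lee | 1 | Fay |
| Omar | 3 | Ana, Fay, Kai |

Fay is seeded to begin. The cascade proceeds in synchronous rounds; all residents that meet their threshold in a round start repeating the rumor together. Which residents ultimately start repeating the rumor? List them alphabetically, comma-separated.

Dee, Fay, Lee

Round 1 — Fay starts repeating the rumor (initial).
Round 2 — checking thresholds:
  Dee: 1 of 1 neighbours ≥ 1, starts repeating the rumor.
  Kai: 1 of 3 neighbours < 2, below threshold.
  Lee: 1 of 1 neighbours ≥ 1, starts repeating the rumor.
  Omar: 1 of 3 neighbours < 3, below threshold.
Round 3 — no new spreads; cascade stops.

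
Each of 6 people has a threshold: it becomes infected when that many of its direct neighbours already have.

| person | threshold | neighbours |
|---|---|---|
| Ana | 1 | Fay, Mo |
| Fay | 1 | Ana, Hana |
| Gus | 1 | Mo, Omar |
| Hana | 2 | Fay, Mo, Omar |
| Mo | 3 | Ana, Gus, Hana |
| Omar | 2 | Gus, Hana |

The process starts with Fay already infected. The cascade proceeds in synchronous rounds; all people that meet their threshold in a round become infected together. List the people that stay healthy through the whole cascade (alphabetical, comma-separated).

Round 1 — Fay becomes infected (initial).
Round 2 — checking thresholds:
  Ana: 1 of 2 neighbours ≥ 1, becomes infected.
  Hana: 1 of 3 neighbours < 2, not yet.
Round 3 — no new infections; cascade stops.

Gus, Hana, Mo, Omar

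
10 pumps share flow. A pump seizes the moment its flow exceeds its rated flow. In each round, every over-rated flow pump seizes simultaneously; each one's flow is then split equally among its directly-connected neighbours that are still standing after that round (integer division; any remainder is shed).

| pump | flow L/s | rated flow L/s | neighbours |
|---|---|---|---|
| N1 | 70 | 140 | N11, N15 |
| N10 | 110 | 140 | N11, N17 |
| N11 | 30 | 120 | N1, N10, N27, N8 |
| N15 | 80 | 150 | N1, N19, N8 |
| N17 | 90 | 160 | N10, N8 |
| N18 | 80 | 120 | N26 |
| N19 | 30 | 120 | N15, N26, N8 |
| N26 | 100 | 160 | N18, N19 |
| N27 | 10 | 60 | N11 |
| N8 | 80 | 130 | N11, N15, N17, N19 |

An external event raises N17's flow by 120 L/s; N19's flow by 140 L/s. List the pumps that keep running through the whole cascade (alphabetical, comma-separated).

Round 1 — N17 at 210 > 160; N19 at 170 > 120. N17, N19 seize.
  N17 sheds 210 L/s to N10, N8: 105 each.
    N10: 110+105 = 215 > 140
    N8: 80+105 = 185 > 130
  N19 sheds 170 L/s to N15, N26, N8: 56 each (2 lost).
    N15: 80+56 = 136 ≤ 150
    N26: 100+56 = 156 ≤ 160
    N8: 185+56 = 241 > 130
Round 2 — N10, N8 seize.
  N10 sheds 215 L/s to N11: 215 each.
    N11: 30+215 = 245 > 120
  N8 sheds 241 L/s to N11, N15: 120 each (1 lost).
    N11: 245+120 = 365 > 120
    N15: 136+120 = 256 > 150
Round 3 — N11, N15 seize.
  N11 sheds 365 L/s to N1, N27: 182 each (1 lost).
    N1: 70+182 = 252 > 140
    N27: 10+182 = 192 > 60
  N15 sheds 256 L/s to N1: 256 each.
    N1: 252+256 = 508 > 140
Round 4 — N1, N27 seize.
  N1 sheds 508 L/s: no online neighbours, lost.
  N27 sheds 192 L/s: no online neighbours, lost.
No further seizures.

N18, N26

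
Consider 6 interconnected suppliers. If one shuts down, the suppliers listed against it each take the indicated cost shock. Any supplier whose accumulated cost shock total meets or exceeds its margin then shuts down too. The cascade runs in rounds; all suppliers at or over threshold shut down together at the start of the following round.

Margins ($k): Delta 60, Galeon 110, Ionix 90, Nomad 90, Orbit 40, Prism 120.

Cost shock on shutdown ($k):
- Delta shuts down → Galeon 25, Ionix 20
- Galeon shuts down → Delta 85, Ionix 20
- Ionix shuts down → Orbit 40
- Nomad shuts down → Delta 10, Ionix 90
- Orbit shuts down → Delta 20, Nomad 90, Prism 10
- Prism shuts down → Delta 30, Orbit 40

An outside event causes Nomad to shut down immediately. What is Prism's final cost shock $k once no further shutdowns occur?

Round 1 — Nomad shuts down (initial).
  Delta: +10 → 10 < 60
  Ionix: +90 → 90 ≥ 90
Round 2 — Ionix shuts down.
  Orbit: +40 → 40 ≥ 40
Round 3 — Orbit shuts down.
  Delta: +20 → 30 < 60
  Prism: +10 → 10 < 120
No further shutdowns.

10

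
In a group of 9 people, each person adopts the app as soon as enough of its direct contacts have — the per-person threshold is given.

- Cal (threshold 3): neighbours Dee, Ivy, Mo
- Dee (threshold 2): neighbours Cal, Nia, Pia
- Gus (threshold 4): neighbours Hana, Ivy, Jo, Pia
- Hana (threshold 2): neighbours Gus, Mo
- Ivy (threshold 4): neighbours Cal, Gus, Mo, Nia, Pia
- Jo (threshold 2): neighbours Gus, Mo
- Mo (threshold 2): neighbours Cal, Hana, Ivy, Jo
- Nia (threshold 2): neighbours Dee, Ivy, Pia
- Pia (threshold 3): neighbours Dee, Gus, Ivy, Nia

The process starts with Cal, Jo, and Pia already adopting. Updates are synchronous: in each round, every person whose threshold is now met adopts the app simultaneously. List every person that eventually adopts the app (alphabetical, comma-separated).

Round 1 — Cal, Jo, Pia adopt the app (initial).
Round 2 — checking thresholds:
  Dee: 2 of 3 neighbours ≥ 2, adopts the app.
  Gus: 2 of 4 neighbours < 4, not yet.
  Ivy: 2 of 5 neighbours < 4, not yet.
  Mo: 2 of 4 neighbours ≥ 2, adopts the app.
  Nia: 1 of 3 neighbours < 2, not yet.
Round 3 — checking thresholds:
  Gus: 2 of 4 neighbours < 4, not yet.
  Hana: 1 of 2 neighbours < 2, not yet.
  Ivy: 3 of 5 neighbours < 4, not yet.
  Nia: 2 of 3 neighbours ≥ 2, adopts the app.
Round 4 — checking thresholds:
  Gus: 2 of 4 neighbours < 4, not yet.
  Hana: 1 of 2 neighbours < 2, not yet.
  Ivy: 4 of 5 neighbours ≥ 4, adopts the app.
Round 5 — no new adoptions; cascade stops.

Cal, Dee, Ivy, Jo, Mo, Nia, Pia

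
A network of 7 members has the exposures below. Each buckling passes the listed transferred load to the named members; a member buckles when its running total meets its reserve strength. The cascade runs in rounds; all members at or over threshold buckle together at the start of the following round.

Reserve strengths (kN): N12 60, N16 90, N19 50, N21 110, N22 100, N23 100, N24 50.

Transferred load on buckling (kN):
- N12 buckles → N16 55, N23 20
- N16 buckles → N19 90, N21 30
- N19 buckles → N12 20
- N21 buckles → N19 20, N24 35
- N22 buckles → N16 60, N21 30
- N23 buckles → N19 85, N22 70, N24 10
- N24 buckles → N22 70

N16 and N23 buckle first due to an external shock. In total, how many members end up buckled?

3

Round 1 — N16, N23 buckle (initial).
  N19: +90+85 → 175 ≥ 50
  N21: +30 → 30 < 110
  N22: +70 → 70 < 100
  N24: +10 → 10 < 50
Round 2 — N19 buckles.
  N12: +20 → 20 < 60
No further bucklings.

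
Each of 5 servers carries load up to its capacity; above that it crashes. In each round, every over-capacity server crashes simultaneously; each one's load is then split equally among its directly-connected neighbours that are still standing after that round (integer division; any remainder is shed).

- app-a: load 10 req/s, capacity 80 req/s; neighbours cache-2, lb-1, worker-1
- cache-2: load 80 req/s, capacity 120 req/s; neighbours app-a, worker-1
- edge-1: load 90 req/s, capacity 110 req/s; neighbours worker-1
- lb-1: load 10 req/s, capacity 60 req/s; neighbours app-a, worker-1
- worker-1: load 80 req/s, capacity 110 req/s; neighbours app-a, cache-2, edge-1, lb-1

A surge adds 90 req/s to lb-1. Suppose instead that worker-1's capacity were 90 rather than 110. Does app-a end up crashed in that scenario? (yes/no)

yes

With worker-1's capacity at 90:
Round 1 — lb-1 at 100 > 60. lb-1 crashes.
  lb-1 sheds 100 req/s to app-a, worker-1: 50 each.
    app-a: 10+50 = 60 ≤ 80
    worker-1: 80+50 = 130 > 90
Round 2 — worker-1 crashes.
  worker-1 sheds 130 req/s to app-a, cache-2, edge-1: 43 each (1 lost).
    app-a: 60+43 = 103 > 80
    cache-2: 80+43 = 123 > 120
    edge-1: 90+43 = 133 > 110
Round 3 — app-a, cache-2, edge-1 crash.
  app-a sheds 103 req/s: no online neighbours, lost.
  cache-2 sheds 123 req/s: no online neighbours, lost.
  edge-1 sheds 133 req/s: no online neighbours, lost.
No further crashes.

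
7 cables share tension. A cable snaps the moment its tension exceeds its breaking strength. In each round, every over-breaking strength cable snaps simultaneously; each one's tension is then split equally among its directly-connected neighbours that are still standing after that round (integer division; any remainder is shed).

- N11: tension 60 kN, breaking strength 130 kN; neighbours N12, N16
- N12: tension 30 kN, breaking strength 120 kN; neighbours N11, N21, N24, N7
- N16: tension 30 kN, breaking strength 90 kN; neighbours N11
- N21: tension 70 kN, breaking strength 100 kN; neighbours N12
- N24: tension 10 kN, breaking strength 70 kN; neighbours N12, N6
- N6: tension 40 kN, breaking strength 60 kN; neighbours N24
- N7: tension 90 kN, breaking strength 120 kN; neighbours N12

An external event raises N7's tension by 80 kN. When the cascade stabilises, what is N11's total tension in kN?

126

Round 1 — N7 at 170 > 120. N7 snaps.
  N7 sheds 170 kN to N12: 170 each.
    N12: 30+170 = 200 > 120
Round 2 — N12 snaps.
  N12 sheds 200 kN to N11, N21, N24: 66 each (2 lost).
    N11: 60+66 = 126 ≤ 130
    N21: 70+66 = 136 > 100
    N24: 10+66 = 76 > 70
Round 3 — N21, N24 snap.
  N21 sheds 136 kN: no online neighbours, lost.
  N24 sheds 76 kN to N6: 76 each.
    N6: 40+76 = 116 > 60
Round 4 — N6 snaps.
  N6 sheds 116 kN: no online neighbours, lost.
No further breaks.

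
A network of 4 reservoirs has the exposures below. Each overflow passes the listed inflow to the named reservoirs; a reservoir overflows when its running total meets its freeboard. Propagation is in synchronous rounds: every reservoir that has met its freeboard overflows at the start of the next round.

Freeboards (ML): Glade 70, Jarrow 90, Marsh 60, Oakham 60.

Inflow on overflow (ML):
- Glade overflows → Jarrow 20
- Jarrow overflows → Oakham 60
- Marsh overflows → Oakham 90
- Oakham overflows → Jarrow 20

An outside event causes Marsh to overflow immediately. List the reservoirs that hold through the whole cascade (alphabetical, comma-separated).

Glade, Jarrow

Round 1 — Marsh overflows (initial).
  Oakham: +90 → 90 ≥ 60
Round 2 — Oakham overflows.
  Jarrow: +20 → 20 < 90
No further overflows.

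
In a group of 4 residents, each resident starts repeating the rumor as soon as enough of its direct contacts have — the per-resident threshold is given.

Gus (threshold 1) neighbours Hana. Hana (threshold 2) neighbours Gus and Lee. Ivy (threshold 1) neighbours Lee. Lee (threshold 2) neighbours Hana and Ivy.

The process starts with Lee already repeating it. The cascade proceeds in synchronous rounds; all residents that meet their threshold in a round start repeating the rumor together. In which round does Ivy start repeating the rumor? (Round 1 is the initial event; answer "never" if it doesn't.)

Round 1 — Lee starts repeating the rumor (initial).
Round 2 — checking thresholds:
  Hana: 1 of 2 neighbours < 2, not yet.
  Ivy: 1 of 1 neighbours ≥ 1, starts repeating the rumor.
Round 3 — no new spreads; cascade stops.

2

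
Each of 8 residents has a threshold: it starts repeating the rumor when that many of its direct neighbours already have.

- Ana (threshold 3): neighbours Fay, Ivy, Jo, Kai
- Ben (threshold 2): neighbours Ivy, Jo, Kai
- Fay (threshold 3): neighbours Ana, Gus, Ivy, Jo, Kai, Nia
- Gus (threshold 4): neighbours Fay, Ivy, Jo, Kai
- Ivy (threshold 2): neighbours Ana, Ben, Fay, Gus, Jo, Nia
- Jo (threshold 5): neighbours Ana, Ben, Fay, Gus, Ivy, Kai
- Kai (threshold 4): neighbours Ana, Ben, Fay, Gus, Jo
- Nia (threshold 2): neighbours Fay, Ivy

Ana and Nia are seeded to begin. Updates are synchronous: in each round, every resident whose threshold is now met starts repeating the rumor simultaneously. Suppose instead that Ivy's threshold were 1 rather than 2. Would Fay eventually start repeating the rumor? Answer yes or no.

yes

With Ivy's threshold at 1:
Round 1 — Ana, Nia start repeating the rumor (initial).
Round 2 — checking thresholds:
  Fay: 2 of 6 neighbours < 3, not yet.
  Ivy: 2 of 6 neighbours ≥ 1, starts repeating the rumor.
  Jo: 1 of 6 neighbours < 5, not yet.
  Kai: 1 of 5 neighbours < 4, not yet.
Round 3 — checking thresholds:
  Ben: 1 of 3 neighbours < 2, not yet.
  Fay: 3 of 6 neighbours ≥ 3, starts repeating the rumor.
  Gus: 1 of 4 neighbours < 4, not yet.
  Jo: 2 of 6 neighbours < 5, not yet.
  Kai: 1 of 5 neighbours < 4, not yet.
Round 4 — no new spreads; cascade stops.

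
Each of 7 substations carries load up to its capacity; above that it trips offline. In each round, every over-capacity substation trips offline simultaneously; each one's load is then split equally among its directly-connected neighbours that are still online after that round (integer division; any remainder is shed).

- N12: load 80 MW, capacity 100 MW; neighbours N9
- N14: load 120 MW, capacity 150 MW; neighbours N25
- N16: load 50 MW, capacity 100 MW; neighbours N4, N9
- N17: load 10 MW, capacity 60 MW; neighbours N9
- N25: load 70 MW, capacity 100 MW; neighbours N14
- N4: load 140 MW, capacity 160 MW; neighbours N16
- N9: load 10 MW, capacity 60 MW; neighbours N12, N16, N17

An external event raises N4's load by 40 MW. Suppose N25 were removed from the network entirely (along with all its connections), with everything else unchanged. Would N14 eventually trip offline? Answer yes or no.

no

With N25 removed:
Round 1 — N4 at 180 > 160. N4 trips offline.
  N4 sheds 180 MW to N16: 180 each.
    N16: 50+180 = 230 > 100
Round 2 — N16 trips offline.
  N16 sheds 230 MW to N9: 230 each.
    N9: 10+230 = 240 > 60
Round 3 — N9 trips offline.
  N9 sheds 240 MW to N12, N17: 120 each.
    N12: 80+120 = 200 > 100
    N17: 10+120 = 130 > 60
Round 4 — N12, N17 trip offline.
  N12 sheds 200 MW: no online neighbours, lost.
  N17 sheds 130 MW: no online neighbours, lost.
No further trips.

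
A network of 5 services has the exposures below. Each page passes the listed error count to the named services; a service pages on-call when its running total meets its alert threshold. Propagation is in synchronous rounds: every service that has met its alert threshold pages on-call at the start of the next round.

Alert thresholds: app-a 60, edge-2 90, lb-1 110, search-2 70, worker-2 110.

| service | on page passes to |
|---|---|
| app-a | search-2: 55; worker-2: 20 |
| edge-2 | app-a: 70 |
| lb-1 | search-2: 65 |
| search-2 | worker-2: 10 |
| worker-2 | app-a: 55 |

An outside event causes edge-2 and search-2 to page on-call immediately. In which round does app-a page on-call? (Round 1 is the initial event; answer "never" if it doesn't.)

2

Round 1 — edge-2, search-2 page on-call (initial).
  app-a: +70 → 70 ≥ 60
  worker-2: +10 → 10 < 110
Round 2 — app-a pages on-call.
  worker-2: +20 → 30 < 110
No further pages.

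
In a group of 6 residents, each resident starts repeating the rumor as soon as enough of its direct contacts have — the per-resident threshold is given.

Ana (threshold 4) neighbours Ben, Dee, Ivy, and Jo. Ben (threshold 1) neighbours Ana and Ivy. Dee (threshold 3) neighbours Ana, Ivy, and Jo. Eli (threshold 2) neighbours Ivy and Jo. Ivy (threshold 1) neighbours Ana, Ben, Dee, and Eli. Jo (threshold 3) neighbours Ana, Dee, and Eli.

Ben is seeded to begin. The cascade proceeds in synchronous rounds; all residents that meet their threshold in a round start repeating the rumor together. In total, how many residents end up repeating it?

2

Round 1 — Ben starts repeating the rumor (initial).
Round 2 — checking thresholds:
  Ana: 1 of 4 neighbours < 4, not yet.
  Ivy: 1 of 4 neighbours ≥ 1, starts repeating the rumor.
Round 3 — no new spreads; cascade stops.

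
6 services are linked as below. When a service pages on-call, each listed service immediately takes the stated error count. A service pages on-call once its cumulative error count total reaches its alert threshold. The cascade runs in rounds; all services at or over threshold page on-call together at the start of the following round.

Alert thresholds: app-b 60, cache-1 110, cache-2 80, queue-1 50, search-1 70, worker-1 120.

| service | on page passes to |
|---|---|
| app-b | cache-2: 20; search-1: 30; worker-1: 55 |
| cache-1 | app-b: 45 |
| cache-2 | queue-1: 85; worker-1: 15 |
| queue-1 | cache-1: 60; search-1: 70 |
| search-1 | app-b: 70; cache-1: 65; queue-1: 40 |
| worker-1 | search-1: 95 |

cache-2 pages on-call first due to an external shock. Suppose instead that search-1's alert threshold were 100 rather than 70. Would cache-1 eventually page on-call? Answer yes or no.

no

With search-1's alert threshold at 100:
Round 1 — cache-2 pages on-call (initial).
  queue-1: +85 → 85 ≥ 50
  worker-1: +15 → 15 < 120
Round 2 — queue-1 pages on-call.
  cache-1: +60 → 60 < 110
  search-1: +70 → 70 < 100
No further pages.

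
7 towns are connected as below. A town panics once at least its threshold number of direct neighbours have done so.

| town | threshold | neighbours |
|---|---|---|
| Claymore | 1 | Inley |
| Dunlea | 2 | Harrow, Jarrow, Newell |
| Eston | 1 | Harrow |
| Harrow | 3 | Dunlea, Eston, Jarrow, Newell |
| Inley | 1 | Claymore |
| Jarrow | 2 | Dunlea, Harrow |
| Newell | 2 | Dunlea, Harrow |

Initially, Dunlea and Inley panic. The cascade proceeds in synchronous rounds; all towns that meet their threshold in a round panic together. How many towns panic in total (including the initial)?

3

Round 1 — Dunlea, Inley panic (initial).
Round 2 — checking thresholds:
  Claymore: 1 of 1 neighbours ≥ 1, panics.
  Harrow: 1 of 4 neighbours < 3, below threshold.
  Jarrow: 1 of 2 neighbours < 2, below threshold.
  Newell: 1 of 2 neighbours < 2, below threshold.
Round 3 — no new panics; cascade stops.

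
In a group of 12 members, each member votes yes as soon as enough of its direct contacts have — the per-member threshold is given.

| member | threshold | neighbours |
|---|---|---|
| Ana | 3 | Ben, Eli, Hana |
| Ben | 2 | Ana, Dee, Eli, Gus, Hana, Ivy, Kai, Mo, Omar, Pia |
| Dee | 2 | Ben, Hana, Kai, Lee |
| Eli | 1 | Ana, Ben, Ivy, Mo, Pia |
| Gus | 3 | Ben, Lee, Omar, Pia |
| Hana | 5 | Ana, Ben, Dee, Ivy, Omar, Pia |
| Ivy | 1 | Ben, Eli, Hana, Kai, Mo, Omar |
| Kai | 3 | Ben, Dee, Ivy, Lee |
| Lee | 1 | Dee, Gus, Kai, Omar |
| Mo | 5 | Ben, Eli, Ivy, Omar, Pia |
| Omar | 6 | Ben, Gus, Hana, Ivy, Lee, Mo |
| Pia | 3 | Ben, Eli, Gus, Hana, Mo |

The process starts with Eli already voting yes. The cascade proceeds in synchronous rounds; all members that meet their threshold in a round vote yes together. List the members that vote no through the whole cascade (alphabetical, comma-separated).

Ana, Dee, Gus, Hana, Kai, Lee, Mo, Omar, Pia

Round 1 — Eli votes yes (initial).
Round 2 — checking thresholds:
  Ana: 1 of 3 neighbours < 3, holds.
  Ben: 1 of 10 neighbours < 2, holds.
  Ivy: 1 of 6 neighbours ≥ 1, votes yes.
  Mo: 1 of 5 neighbours < 5, holds.
  Pia: 1 of 5 neighbours < 3, holds.
Round 3 — checking thresholds:
  Ana: 1 of 3 neighbours < 3, holds.
  Ben: 2 of 10 neighbours ≥ 2, votes yes.
  Hana: 1 of 6 neighbours < 5, holds.
  Kai: 1 of 4 neighbours < 3, holds.
  Mo: 2 of 5 neighbours < 5, holds.
  Omar: 1 of 6 neighbours < 6, holds.
  Pia: 1 of 5 neighbours < 3, holds.
Round 4 — no new yes votes; cascade stops.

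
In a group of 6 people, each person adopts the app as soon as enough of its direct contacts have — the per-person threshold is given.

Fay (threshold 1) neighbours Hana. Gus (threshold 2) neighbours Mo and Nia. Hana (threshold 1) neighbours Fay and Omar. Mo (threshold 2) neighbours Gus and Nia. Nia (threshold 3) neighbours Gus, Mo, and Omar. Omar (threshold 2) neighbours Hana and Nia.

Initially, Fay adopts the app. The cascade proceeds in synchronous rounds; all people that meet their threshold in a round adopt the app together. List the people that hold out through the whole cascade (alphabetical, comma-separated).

Gus, Mo, Nia, Omar

Round 1 — Fay adopts the app (initial).
Round 2 — checking thresholds:
  Hana: 1 of 2 neighbours ≥ 1, adopts the app.
Round 3 — no new adoptions; cascade stops.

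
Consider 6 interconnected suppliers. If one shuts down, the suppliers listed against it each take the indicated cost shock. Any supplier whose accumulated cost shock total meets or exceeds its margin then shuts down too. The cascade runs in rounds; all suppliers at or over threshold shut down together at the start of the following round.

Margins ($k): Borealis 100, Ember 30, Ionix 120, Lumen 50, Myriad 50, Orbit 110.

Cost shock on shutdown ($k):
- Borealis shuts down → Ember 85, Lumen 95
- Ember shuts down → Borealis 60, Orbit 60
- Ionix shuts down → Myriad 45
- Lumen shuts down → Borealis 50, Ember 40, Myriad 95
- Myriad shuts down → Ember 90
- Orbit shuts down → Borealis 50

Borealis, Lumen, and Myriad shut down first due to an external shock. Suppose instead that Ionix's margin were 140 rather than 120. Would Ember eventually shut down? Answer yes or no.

With Ionix's margin at 140:
Round 1 — Borealis, Lumen, Myriad shut down (initial).
  Ember: +85+40+90 → 215 ≥ 30
Round 2 — Ember shuts down.
  Orbit: +60 → 60 < 110
No further shutdowns.

yes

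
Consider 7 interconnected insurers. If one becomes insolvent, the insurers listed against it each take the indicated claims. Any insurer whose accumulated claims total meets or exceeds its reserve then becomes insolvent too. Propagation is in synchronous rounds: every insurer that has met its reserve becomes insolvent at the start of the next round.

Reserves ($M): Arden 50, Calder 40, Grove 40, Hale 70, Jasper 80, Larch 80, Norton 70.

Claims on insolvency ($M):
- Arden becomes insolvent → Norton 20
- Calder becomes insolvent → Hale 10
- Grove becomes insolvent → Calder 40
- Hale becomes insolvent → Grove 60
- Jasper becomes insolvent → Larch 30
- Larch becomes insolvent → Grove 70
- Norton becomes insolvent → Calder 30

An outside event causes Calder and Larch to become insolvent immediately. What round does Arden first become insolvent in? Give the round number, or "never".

never

Round 1 — Calder, Larch become insolvent (initial).
  Grove: +70 → 70 ≥ 40
  Hale: +10 → 10 < 70
Round 2 — Grove becomes insolvent.
No further insolvencies.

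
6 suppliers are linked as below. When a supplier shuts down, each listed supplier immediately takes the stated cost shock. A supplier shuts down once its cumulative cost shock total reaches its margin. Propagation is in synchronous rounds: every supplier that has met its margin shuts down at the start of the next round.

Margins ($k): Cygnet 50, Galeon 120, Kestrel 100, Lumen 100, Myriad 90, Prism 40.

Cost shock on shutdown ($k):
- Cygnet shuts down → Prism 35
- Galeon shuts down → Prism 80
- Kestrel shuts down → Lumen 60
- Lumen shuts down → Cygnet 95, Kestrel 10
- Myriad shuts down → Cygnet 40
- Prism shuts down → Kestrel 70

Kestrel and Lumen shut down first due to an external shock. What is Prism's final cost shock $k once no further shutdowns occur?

35

Round 1 — Kestrel, Lumen shut down (initial).
  Cygnet: +95 → 95 ≥ 50
Round 2 — Cygnet shuts down.
  Prism: +35 → 35 < 40
No further shutdowns.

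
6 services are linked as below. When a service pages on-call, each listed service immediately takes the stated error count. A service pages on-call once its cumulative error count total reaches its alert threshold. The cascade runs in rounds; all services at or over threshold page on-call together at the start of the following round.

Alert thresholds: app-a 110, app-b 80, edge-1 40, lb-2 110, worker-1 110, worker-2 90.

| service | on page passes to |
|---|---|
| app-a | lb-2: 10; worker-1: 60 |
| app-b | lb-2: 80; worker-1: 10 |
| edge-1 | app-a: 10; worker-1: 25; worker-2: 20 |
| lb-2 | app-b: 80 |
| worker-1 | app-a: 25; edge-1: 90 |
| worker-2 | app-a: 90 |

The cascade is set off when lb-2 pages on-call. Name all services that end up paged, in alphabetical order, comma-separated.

app-b, lb-2

Round 1 — lb-2 pages on-call (initial).
  app-b: +80 → 80 ≥ 80
Round 2 — app-b pages on-call.
  worker-1: +10 → 10 < 110
No further pages.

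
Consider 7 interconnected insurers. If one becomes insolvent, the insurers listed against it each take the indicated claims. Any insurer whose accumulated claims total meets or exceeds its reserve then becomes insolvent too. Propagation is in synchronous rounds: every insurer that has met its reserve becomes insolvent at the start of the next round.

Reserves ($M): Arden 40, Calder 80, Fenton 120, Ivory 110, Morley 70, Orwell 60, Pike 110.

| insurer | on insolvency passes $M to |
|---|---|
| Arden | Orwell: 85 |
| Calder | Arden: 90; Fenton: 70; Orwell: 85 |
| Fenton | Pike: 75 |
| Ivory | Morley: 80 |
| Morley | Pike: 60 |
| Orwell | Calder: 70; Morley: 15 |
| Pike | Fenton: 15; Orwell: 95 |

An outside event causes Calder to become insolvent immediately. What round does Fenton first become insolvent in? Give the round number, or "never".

Round 1 — Calder becomes insolvent (initial).
  Arden: +90 → 90 ≥ 40
  Fenton: +70 → 70 < 120
  Orwell: +85 → 85 ≥ 60
Round 2 — Arden, Orwell become insolvent.
  Morley: +15 → 15 < 70
No further insolvencies.

never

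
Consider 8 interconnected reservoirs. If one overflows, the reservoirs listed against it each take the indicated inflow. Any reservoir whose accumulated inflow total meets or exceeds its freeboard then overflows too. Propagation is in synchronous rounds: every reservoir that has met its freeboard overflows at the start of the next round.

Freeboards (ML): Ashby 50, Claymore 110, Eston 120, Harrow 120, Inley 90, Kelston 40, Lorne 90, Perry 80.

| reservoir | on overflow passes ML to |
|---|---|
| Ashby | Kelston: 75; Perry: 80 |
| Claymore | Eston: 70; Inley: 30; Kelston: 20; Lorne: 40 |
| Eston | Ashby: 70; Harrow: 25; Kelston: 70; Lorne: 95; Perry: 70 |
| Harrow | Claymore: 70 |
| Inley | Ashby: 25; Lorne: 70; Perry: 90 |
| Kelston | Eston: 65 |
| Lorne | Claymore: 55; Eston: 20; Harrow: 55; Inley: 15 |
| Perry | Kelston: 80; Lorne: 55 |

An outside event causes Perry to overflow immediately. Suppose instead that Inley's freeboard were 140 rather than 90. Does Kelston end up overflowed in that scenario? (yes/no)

yes

With Inley's freeboard at 140:
Round 1 — Perry overflows (initial).
  Kelston: +80 → 80 ≥ 40
  Lorne: +55 → 55 < 90
Round 2 — Kelston overflows.
  Eston: +65 → 65 < 120
No further overflows.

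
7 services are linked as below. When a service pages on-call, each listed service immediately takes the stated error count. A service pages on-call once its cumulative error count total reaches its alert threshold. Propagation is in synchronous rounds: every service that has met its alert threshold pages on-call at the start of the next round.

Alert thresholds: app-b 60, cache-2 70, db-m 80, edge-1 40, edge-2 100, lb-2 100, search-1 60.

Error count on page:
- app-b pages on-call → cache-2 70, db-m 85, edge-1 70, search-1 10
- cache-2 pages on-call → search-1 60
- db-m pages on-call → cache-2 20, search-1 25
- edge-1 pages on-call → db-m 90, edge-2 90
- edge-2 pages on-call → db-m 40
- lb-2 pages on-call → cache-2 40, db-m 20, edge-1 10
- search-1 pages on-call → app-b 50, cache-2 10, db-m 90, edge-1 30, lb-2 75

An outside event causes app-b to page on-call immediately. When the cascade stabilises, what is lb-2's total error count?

Round 1 — app-b pages on-call (initial).
  cache-2: +70 → 70 ≥ 70
  db-m: +85 → 85 ≥ 80
  edge-1: +70 → 70 ≥ 40
  search-1: +10 → 10 < 60
Round 2 — cache-2, db-m, edge-1 page on-call.
  edge-2: +90 → 90 < 100
  search-1: +60+25 → 95 ≥ 60
Round 3 — search-1 pages on-call.
  lb-2: +75 → 75 < 100
No further pages.

75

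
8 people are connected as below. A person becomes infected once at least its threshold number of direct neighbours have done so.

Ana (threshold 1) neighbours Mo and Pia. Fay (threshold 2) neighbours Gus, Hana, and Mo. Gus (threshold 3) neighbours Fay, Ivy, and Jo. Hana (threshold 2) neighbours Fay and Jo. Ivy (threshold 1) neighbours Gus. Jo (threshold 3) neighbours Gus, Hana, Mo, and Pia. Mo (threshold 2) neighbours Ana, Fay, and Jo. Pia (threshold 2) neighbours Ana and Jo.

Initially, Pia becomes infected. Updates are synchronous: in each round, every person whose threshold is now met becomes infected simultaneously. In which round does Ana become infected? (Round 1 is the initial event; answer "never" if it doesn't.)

Round 1 — Pia becomes infected (initial).
Round 2 — checking thresholds:
  Ana: 1 of 2 neighbours ≥ 1, becomes infected.
  Jo: 1 of 4 neighbours < 3, holds.
Round 3 — no new infections; cascade stops.

2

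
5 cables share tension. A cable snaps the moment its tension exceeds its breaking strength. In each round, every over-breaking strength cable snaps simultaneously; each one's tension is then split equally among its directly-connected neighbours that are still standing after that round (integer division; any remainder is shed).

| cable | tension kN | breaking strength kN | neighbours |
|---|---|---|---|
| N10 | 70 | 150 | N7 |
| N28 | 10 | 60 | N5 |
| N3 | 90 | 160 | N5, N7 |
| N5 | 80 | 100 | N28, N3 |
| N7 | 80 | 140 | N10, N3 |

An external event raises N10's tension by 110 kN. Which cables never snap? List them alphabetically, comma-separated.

Round 1 — N10 at 180 > 150. N10 snaps.
  N10 sheds 180 kN to N7: 180 each.
    N7: 80+180 = 260 > 140
Round 2 — N7 snaps.
  N7 sheds 260 kN to N3: 260 each.
    N3: 90+260 = 350 > 160
Round 3 — N3 snaps.
  N3 sheds 350 kN to N5: 350 each.
    N5: 80+350 = 430 > 100
Round 4 — N5 snaps.
  N5 sheds 430 kN to N28: 430 each.
    N28: 10+430 = 440 > 60
Round 5 — N28 snaps.
  N28 sheds 440 kN: no online neighbours, lost.
No further breaks.

none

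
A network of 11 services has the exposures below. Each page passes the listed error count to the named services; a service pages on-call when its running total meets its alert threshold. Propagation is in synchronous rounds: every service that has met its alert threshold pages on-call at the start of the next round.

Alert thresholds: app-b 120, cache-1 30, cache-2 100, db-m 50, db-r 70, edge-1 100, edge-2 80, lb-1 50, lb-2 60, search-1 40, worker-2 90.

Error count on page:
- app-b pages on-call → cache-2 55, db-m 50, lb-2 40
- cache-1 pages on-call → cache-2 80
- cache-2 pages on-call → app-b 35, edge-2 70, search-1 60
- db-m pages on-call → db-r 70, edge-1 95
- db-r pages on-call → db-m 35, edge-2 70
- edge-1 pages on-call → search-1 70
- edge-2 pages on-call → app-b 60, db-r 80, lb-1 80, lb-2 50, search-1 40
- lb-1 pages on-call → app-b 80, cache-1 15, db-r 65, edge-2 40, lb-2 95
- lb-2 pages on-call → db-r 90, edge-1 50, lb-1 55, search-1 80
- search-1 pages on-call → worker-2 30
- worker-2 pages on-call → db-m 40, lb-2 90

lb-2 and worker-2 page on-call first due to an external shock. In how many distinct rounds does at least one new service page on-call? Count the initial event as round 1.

4

Round 1 — lb-2, worker-2 page on-call (initial).
  db-m: +40 → 40 < 50
  db-r: +90 → 90 ≥ 70
  edge-1: +50 → 50 < 100
  lb-1: +55 → 55 ≥ 50
  search-1: +80 → 80 ≥ 40
Round 2 — db-r, lb-1, search-1 page on-call.
  app-b: +80 → 80 < 120
  cache-1: +15 → 15 < 30
  db-m: +35 → 75 ≥ 50
  edge-2: +70+40 → 110 ≥ 80
Round 3 — db-m, edge-2 page on-call.
  app-b: +60 → 140 ≥ 120
  edge-1: +95 → 145 ≥ 100
Round 4 — app-b, edge-1 page on-call.
  cache-2: +55 → 55 < 100
No further pages.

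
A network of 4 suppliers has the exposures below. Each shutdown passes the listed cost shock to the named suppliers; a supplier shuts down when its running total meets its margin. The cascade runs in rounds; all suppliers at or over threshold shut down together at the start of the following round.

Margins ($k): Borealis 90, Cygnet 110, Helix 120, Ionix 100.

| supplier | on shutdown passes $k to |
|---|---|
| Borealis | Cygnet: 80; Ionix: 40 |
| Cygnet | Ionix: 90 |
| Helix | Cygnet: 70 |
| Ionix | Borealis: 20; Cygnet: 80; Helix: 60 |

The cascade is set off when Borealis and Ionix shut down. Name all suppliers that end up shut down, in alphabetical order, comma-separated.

Round 1 — Borealis, Ionix shut down (initial).
  Cygnet: +80+80 → 160 ≥ 110
  Helix: +60 → 60 < 120
Round 2 — Cygnet shuts down.
No further shutdowns.

Borealis, Cygnet, Ionix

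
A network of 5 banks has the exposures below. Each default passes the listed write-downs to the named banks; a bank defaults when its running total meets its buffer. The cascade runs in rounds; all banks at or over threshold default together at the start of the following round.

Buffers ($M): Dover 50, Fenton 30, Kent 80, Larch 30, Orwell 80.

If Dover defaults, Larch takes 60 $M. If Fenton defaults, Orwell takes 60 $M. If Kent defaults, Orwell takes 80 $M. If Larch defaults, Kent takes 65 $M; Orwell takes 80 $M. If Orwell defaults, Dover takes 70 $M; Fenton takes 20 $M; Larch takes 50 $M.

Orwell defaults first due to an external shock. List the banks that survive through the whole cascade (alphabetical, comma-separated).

Fenton, Kent

Round 1 — Orwell defaults (initial).
  Dover: +70 → 70 ≥ 50
  Fenton: +20 → 20 < 30
  Larch: +50 → 50 ≥ 30
Round 2 — Dover, Larch default.
  Kent: +65 → 65 < 80
No further defaults.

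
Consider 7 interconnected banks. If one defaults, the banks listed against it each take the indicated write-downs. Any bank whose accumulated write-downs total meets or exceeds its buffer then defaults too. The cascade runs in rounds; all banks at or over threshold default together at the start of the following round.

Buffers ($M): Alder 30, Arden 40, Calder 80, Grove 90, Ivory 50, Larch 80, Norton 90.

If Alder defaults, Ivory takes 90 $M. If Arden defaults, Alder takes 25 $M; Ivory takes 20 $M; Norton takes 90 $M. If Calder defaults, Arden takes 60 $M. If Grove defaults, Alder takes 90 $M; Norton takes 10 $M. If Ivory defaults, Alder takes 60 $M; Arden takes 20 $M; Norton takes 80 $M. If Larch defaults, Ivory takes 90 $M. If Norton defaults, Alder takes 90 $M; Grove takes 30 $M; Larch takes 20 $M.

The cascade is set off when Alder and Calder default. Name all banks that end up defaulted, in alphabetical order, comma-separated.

Round 1 — Alder, Calder default (initial).
  Arden: +60 → 60 ≥ 40
  Ivory: +90 → 90 ≥ 50
Round 2 — Arden, Ivory default.
  Norton: +90+80 → 170 ≥ 90
Round 3 — Norton defaults.
  Grove: +30 → 30 < 90
  Larch: +20 → 20 < 80
No further defaults.

Alder, Arden, Calder, Ivory, Norton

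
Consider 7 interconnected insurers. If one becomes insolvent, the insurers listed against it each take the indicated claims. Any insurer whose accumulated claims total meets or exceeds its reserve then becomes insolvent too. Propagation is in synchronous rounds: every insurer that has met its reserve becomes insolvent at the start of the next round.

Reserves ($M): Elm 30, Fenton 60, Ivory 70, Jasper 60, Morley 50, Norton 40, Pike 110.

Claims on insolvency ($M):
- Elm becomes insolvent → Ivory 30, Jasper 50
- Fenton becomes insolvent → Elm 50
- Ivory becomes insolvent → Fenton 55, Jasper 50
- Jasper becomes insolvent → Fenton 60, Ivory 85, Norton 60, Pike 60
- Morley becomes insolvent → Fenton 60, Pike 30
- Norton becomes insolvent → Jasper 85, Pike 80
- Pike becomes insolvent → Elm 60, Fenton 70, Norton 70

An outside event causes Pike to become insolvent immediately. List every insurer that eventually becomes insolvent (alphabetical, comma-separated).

Round 1 — Pike becomes insolvent (initial).
  Elm: +60 → 60 ≥ 30
  Fenton: +70 → 70 ≥ 60
  Norton: +70 → 70 ≥ 40
Round 2 — Elm, Fenton, Norton become insolvent.
  Ivory: +30 → 30 < 70
  Jasper: +50+85 → 135 ≥ 60
Round 3 — Jasper becomes insolvent.
  Ivory: +85 → 115 ≥ 70
Round 4 — Ivory becomes insolvent.
No further insolvencies.

Elm, Fenton, Ivory, Jasper, Norton, Pike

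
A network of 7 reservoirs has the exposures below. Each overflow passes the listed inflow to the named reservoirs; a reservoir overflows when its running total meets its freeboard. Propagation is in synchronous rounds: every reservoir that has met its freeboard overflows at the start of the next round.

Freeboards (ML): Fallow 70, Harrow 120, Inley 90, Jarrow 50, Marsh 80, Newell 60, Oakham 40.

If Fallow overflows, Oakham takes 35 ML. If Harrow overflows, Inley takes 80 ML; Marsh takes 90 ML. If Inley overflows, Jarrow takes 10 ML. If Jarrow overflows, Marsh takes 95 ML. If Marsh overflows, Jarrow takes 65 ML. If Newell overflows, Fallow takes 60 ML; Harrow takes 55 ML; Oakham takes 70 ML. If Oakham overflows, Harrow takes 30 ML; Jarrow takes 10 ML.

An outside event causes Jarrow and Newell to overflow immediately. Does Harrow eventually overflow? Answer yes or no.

Round 1 — Jarrow, Newell overflow (initial).
  Fallow: +60 → 60 < 70
  Harrow: +55 → 55 < 120
  Marsh: +95 → 95 ≥ 80
  Oakham: +70 → 70 ≥ 40
Round 2 — Marsh, Oakham overflow.
  Harrow: +30 → 85 < 120
No further overflows.

no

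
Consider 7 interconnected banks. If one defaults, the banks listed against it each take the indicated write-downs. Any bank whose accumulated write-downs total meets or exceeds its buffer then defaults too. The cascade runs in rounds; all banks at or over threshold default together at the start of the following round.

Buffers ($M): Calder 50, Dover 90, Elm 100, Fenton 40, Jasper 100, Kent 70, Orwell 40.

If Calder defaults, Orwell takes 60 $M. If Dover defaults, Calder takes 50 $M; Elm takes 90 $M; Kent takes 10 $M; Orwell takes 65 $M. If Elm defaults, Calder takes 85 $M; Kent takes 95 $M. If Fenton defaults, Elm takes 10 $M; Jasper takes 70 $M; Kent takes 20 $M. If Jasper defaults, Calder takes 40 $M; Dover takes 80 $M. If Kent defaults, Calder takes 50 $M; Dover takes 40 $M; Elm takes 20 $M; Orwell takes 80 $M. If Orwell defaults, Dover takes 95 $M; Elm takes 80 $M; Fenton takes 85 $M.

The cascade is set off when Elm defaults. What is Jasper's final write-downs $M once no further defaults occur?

Round 1 — Elm defaults (initial).
  Calder: +85 → 85 ≥ 50
  Kent: +95 → 95 ≥ 70
Round 2 — Calder, Kent default.
  Dover: +40 → 40 < 90
  Orwell: +60+80 → 140 ≥ 40
Round 3 — Orwell defaults.
  Dover: +95 → 135 ≥ 90
  Fenton: +85 → 85 ≥ 40
Round 4 — Dover, Fenton default.
  Jasper: +70 → 70 < 100
No further defaults.

70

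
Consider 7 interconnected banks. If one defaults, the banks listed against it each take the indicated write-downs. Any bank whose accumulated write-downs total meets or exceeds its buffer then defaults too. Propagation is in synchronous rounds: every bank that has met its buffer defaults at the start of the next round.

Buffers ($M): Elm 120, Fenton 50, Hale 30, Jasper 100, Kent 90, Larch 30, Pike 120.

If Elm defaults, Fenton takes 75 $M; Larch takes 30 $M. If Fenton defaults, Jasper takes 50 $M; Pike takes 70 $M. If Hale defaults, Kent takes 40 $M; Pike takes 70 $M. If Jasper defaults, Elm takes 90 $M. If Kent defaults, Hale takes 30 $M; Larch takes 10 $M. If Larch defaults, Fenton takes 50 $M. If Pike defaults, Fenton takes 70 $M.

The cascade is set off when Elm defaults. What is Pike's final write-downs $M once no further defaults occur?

Round 1 — Elm defaults (initial).
  Fenton: +75 → 75 ≥ 50
  Larch: +30 → 30 ≥ 30
Round 2 — Fenton, Larch default.
  Jasper: +50 → 50 < 100
  Pike: +70 → 70 < 120
No further defaults.

70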